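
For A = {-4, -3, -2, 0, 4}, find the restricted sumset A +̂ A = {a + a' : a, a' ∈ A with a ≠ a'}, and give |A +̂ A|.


Restricted sumset: A +̂ A = {a + a' : a ∈ A, a' ∈ A, a ≠ a'}.
Equivalently, take A + A and drop any sum 2a that is achievable ONLY as a + a for a ∈ A (i.e. sums representable only with equal summands).
Enumerate pairs (a, a') with a < a' (symmetric, so each unordered pair gives one sum; this covers all a ≠ a'):
  -4 + -3 = -7
  -4 + -2 = -6
  -4 + 0 = -4
  -4 + 4 = 0
  -3 + -2 = -5
  -3 + 0 = -3
  -3 + 4 = 1
  -2 + 0 = -2
  -2 + 4 = 2
  0 + 4 = 4
Collected distinct sums: {-7, -6, -5, -4, -3, -2, 0, 1, 2, 4}
|A +̂ A| = 10
(Reference bound: |A +̂ A| ≥ 2|A| - 3 for |A| ≥ 2, with |A| = 5 giving ≥ 7.)

|A +̂ A| = 10


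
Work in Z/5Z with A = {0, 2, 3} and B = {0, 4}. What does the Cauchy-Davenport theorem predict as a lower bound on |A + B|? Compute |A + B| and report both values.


Cauchy-Davenport: |A + B| ≥ min(p, |A| + |B| - 1) for A, B nonempty in Z/pZ.
|A| = 3, |B| = 2, p = 5.
CD lower bound = min(5, 3 + 2 - 1) = min(5, 4) = 4.
Compute A + B mod 5 directly:
a = 0: 0+0=0, 0+4=4
a = 2: 2+0=2, 2+4=1
a = 3: 3+0=3, 3+4=2
A + B = {0, 1, 2, 3, 4}, so |A + B| = 5.
Verify: 5 ≥ 4? Yes ✓.

CD lower bound = 4, actual |A + B| = 5.


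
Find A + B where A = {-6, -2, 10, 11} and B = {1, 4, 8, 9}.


A + B = {a + b : a ∈ A, b ∈ B}.
Enumerate all |A|·|B| = 4·4 = 16 pairs (a, b) and collect distinct sums.
a = -6: -6+1=-5, -6+4=-2, -6+8=2, -6+9=3
a = -2: -2+1=-1, -2+4=2, -2+8=6, -2+9=7
a = 10: 10+1=11, 10+4=14, 10+8=18, 10+9=19
a = 11: 11+1=12, 11+4=15, 11+8=19, 11+9=20
Collecting distinct sums: A + B = {-5, -2, -1, 2, 3, 6, 7, 11, 12, 14, 15, 18, 19, 20}
|A + B| = 14

A + B = {-5, -2, -1, 2, 3, 6, 7, 11, 12, 14, 15, 18, 19, 20}


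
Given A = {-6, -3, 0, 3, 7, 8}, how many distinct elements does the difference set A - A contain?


A - A = {a - a' : a, a' ∈ A}; |A| = 6.
Bounds: 2|A|-1 ≤ |A - A| ≤ |A|² - |A| + 1, i.e. 11 ≤ |A - A| ≤ 31.
Note: 0 ∈ A - A always (from a - a). The set is symmetric: if d ∈ A - A then -d ∈ A - A.
Enumerate nonzero differences d = a - a' with a > a' (then include -d):
Positive differences: {1, 3, 4, 5, 6, 7, 8, 9, 10, 11, 13, 14}
Full difference set: {0} ∪ (positive diffs) ∪ (negative diffs).
|A - A| = 1 + 2·12 = 25 (matches direct enumeration: 25).

|A - A| = 25


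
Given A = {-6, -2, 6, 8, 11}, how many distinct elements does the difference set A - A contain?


A - A = {a - a' : a, a' ∈ A}; |A| = 5.
Bounds: 2|A|-1 ≤ |A - A| ≤ |A|² - |A| + 1, i.e. 9 ≤ |A - A| ≤ 21.
Note: 0 ∈ A - A always (from a - a). The set is symmetric: if d ∈ A - A then -d ∈ A - A.
Enumerate nonzero differences d = a - a' with a > a' (then include -d):
Positive differences: {2, 3, 4, 5, 8, 10, 12, 13, 14, 17}
Full difference set: {0} ∪ (positive diffs) ∪ (negative diffs).
|A - A| = 1 + 2·10 = 21 (matches direct enumeration: 21).

|A - A| = 21


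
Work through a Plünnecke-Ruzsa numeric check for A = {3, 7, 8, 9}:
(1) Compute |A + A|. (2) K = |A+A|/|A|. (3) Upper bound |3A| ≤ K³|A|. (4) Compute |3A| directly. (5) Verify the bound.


|A| = 4.
Step 1: Compute A + A by enumerating all 16 pairs.
A + A = {6, 10, 11, 12, 14, 15, 16, 17, 18}, so |A + A| = 9.
Step 2: Doubling constant K = |A + A|/|A| = 9/4 = 9/4 ≈ 2.2500.
Step 3: Plünnecke-Ruzsa gives |3A| ≤ K³·|A| = (2.2500)³ · 4 ≈ 45.5625.
Step 4: Compute 3A = A + A + A directly by enumerating all triples (a,b,c) ∈ A³; |3A| = 15.
Step 5: Check 15 ≤ 45.5625? Yes ✓.

K = 9/4, Plünnecke-Ruzsa bound K³|A| ≈ 45.5625, |3A| = 15, inequality holds.


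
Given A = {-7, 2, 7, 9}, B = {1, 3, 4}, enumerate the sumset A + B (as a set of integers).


A + B = {a + b : a ∈ A, b ∈ B}.
Enumerate all |A|·|B| = 4·3 = 12 pairs (a, b) and collect distinct sums.
a = -7: -7+1=-6, -7+3=-4, -7+4=-3
a = 2: 2+1=3, 2+3=5, 2+4=6
a = 7: 7+1=8, 7+3=10, 7+4=11
a = 9: 9+1=10, 9+3=12, 9+4=13
Collecting distinct sums: A + B = {-6, -4, -3, 3, 5, 6, 8, 10, 11, 12, 13}
|A + B| = 11

A + B = {-6, -4, -3, 3, 5, 6, 8, 10, 11, 12, 13}


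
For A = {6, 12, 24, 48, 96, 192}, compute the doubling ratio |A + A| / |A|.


|A| = 6.
Compute A + A by enumerating all 36 pairs.
A + A = {12, 18, 24, 30, 36, 48, 54, 60, 72, 96, 102, 108, 120, 144, 192, 198, 204, 216, 240, 288, 384}, so |A + A| = 21.
K = |A + A| / |A| = 21/6 = 7/2 ≈ 3.5000.
Reference: AP of size 6 gives K = 11/6 ≈ 1.8333; a fully generic set of size 6 gives K ≈ 3.5000.

|A| = 6, |A + A| = 21, K = 21/6 = 7/2.


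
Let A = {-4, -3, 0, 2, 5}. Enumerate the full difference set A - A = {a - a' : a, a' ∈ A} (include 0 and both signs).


A - A = {a - a' : a, a' ∈ A}.
Compute a - a' for each ordered pair (a, a'):
a = -4: -4--4=0, -4--3=-1, -4-0=-4, -4-2=-6, -4-5=-9
a = -3: -3--4=1, -3--3=0, -3-0=-3, -3-2=-5, -3-5=-8
a = 0: 0--4=4, 0--3=3, 0-0=0, 0-2=-2, 0-5=-5
a = 2: 2--4=6, 2--3=5, 2-0=2, 2-2=0, 2-5=-3
a = 5: 5--4=9, 5--3=8, 5-0=5, 5-2=3, 5-5=0
Collecting distinct values (and noting 0 appears from a-a):
A - A = {-9, -8, -6, -5, -4, -3, -2, -1, 0, 1, 2, 3, 4, 5, 6, 8, 9}
|A - A| = 17

A - A = {-9, -8, -6, -5, -4, -3, -2, -1, 0, 1, 2, 3, 4, 5, 6, 8, 9}


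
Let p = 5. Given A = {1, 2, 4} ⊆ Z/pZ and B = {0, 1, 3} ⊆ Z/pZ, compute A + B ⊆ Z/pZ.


Work in Z/5Z: reduce every sum a + b modulo 5.
Enumerate all 9 pairs:
a = 1: 1+0=1, 1+1=2, 1+3=4
a = 2: 2+0=2, 2+1=3, 2+3=0
a = 4: 4+0=4, 4+1=0, 4+3=2
Distinct residues collected: {0, 1, 2, 3, 4}
|A + B| = 5 (out of 5 total residues).

A + B = {0, 1, 2, 3, 4}


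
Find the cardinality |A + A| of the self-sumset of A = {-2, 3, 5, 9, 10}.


A + A = {a + a' : a, a' ∈ A}; |A| = 5.
General bounds: 2|A| - 1 ≤ |A + A| ≤ |A|(|A|+1)/2, i.e. 9 ≤ |A + A| ≤ 15.
Lower bound 2|A|-1 is attained iff A is an arithmetic progression.
Enumerate sums a + a' for a ≤ a' (symmetric, so this suffices):
a = -2: -2+-2=-4, -2+3=1, -2+5=3, -2+9=7, -2+10=8
a = 3: 3+3=6, 3+5=8, 3+9=12, 3+10=13
a = 5: 5+5=10, 5+9=14, 5+10=15
a = 9: 9+9=18, 9+10=19
a = 10: 10+10=20
Distinct sums: {-4, 1, 3, 6, 7, 8, 10, 12, 13, 14, 15, 18, 19, 20}
|A + A| = 14

|A + A| = 14


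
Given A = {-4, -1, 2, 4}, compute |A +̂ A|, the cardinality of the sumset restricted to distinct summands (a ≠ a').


Restricted sumset: A +̂ A = {a + a' : a ∈ A, a' ∈ A, a ≠ a'}.
Equivalently, take A + A and drop any sum 2a that is achievable ONLY as a + a for a ∈ A (i.e. sums representable only with equal summands).
Enumerate pairs (a, a') with a < a' (symmetric, so each unordered pair gives one sum; this covers all a ≠ a'):
  -4 + -1 = -5
  -4 + 2 = -2
  -4 + 4 = 0
  -1 + 2 = 1
  -1 + 4 = 3
  2 + 4 = 6
Collected distinct sums: {-5, -2, 0, 1, 3, 6}
|A +̂ A| = 6
(Reference bound: |A +̂ A| ≥ 2|A| - 3 for |A| ≥ 2, with |A| = 4 giving ≥ 5.)

|A +̂ A| = 6


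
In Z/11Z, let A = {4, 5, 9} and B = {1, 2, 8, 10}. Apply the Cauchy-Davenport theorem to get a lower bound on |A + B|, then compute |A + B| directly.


Cauchy-Davenport: |A + B| ≥ min(p, |A| + |B| - 1) for A, B nonempty in Z/pZ.
|A| = 3, |B| = 4, p = 11.
CD lower bound = min(11, 3 + 4 - 1) = min(11, 6) = 6.
Compute A + B mod 11 directly:
a = 4: 4+1=5, 4+2=6, 4+8=1, 4+10=3
a = 5: 5+1=6, 5+2=7, 5+8=2, 5+10=4
a = 9: 9+1=10, 9+2=0, 9+8=6, 9+10=8
A + B = {0, 1, 2, 3, 4, 5, 6, 7, 8, 10}, so |A + B| = 10.
Verify: 10 ≥ 6? Yes ✓.

CD lower bound = 6, actual |A + B| = 10.


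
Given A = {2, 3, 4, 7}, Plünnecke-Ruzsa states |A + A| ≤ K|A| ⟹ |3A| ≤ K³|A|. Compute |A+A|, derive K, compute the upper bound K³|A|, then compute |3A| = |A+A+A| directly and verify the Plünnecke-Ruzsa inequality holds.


|A| = 4.
Step 1: Compute A + A by enumerating all 16 pairs.
A + A = {4, 5, 6, 7, 8, 9, 10, 11, 14}, so |A + A| = 9.
Step 2: Doubling constant K = |A + A|/|A| = 9/4 = 9/4 ≈ 2.2500.
Step 3: Plünnecke-Ruzsa gives |3A| ≤ K³·|A| = (2.2500)³ · 4 ≈ 45.5625.
Step 4: Compute 3A = A + A + A directly by enumerating all triples (a,b,c) ∈ A³; |3A| = 14.
Step 5: Check 14 ≤ 45.5625? Yes ✓.

K = 9/4, Plünnecke-Ruzsa bound K³|A| ≈ 45.5625, |3A| = 14, inequality holds.


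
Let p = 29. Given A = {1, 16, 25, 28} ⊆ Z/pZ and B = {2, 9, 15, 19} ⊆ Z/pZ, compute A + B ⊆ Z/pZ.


Work in Z/29Z: reduce every sum a + b modulo 29.
Enumerate all 16 pairs:
a = 1: 1+2=3, 1+9=10, 1+15=16, 1+19=20
a = 16: 16+2=18, 16+9=25, 16+15=2, 16+19=6
a = 25: 25+2=27, 25+9=5, 25+15=11, 25+19=15
a = 28: 28+2=1, 28+9=8, 28+15=14, 28+19=18
Distinct residues collected: {1, 2, 3, 5, 6, 8, 10, 11, 14, 15, 16, 18, 20, 25, 27}
|A + B| = 15 (out of 29 total residues).

A + B = {1, 2, 3, 5, 6, 8, 10, 11, 14, 15, 16, 18, 20, 25, 27}


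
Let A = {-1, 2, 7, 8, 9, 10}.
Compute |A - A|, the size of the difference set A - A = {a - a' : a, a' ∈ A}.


A - A = {a - a' : a, a' ∈ A}; |A| = 6.
Bounds: 2|A|-1 ≤ |A - A| ≤ |A|² - |A| + 1, i.e. 11 ≤ |A - A| ≤ 31.
Note: 0 ∈ A - A always (from a - a). The set is symmetric: if d ∈ A - A then -d ∈ A - A.
Enumerate nonzero differences d = a - a' with a > a' (then include -d):
Positive differences: {1, 2, 3, 5, 6, 7, 8, 9, 10, 11}
Full difference set: {0} ∪ (positive diffs) ∪ (negative diffs).
|A - A| = 1 + 2·10 = 21 (matches direct enumeration: 21).

|A - A| = 21


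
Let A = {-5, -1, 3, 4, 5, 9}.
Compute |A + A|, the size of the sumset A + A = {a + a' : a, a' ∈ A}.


A + A = {a + a' : a, a' ∈ A}; |A| = 6.
General bounds: 2|A| - 1 ≤ |A + A| ≤ |A|(|A|+1)/2, i.e. 11 ≤ |A + A| ≤ 21.
Lower bound 2|A|-1 is attained iff A is an arithmetic progression.
Enumerate sums a + a' for a ≤ a' (symmetric, so this suffices):
a = -5: -5+-5=-10, -5+-1=-6, -5+3=-2, -5+4=-1, -5+5=0, -5+9=4
a = -1: -1+-1=-2, -1+3=2, -1+4=3, -1+5=4, -1+9=8
a = 3: 3+3=6, 3+4=7, 3+5=8, 3+9=12
a = 4: 4+4=8, 4+5=9, 4+9=13
a = 5: 5+5=10, 5+9=14
a = 9: 9+9=18
Distinct sums: {-10, -6, -2, -1, 0, 2, 3, 4, 6, 7, 8, 9, 10, 12, 13, 14, 18}
|A + A| = 17

|A + A| = 17


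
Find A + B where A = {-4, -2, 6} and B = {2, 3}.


A + B = {a + b : a ∈ A, b ∈ B}.
Enumerate all |A|·|B| = 3·2 = 6 pairs (a, b) and collect distinct sums.
a = -4: -4+2=-2, -4+3=-1
a = -2: -2+2=0, -2+3=1
a = 6: 6+2=8, 6+3=9
Collecting distinct sums: A + B = {-2, -1, 0, 1, 8, 9}
|A + B| = 6

A + B = {-2, -1, 0, 1, 8, 9}


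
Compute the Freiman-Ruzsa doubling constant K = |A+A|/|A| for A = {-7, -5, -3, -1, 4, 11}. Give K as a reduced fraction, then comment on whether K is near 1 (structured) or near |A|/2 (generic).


|A| = 6.
Compute A + A by enumerating all 36 pairs.
A + A = {-14, -12, -10, -8, -6, -4, -3, -2, -1, 1, 3, 4, 6, 8, 10, 15, 22}, so |A + A| = 17.
K = |A + A| / |A| = 17/6 (already in lowest terms) ≈ 2.8333.
Reference: AP of size 6 gives K = 11/6 ≈ 1.8333; a fully generic set of size 6 gives K ≈ 3.5000.

|A| = 6, |A + A| = 17, K = 17/6.


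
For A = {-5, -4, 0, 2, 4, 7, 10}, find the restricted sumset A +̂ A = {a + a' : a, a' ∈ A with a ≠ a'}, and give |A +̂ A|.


Restricted sumset: A +̂ A = {a + a' : a ∈ A, a' ∈ A, a ≠ a'}.
Equivalently, take A + A and drop any sum 2a that is achievable ONLY as a + a for a ∈ A (i.e. sums representable only with equal summands).
Enumerate pairs (a, a') with a < a' (symmetric, so each unordered pair gives one sum; this covers all a ≠ a'):
  -5 + -4 = -9
  -5 + 0 = -5
  -5 + 2 = -3
  -5 + 4 = -1
  -5 + 7 = 2
  -5 + 10 = 5
  -4 + 0 = -4
  -4 + 2 = -2
  -4 + 4 = 0
  -4 + 7 = 3
  -4 + 10 = 6
  0 + 2 = 2
  0 + 4 = 4
  0 + 7 = 7
  0 + 10 = 10
  2 + 4 = 6
  2 + 7 = 9
  2 + 10 = 12
  4 + 7 = 11
  4 + 10 = 14
  7 + 10 = 17
Collected distinct sums: {-9, -5, -4, -3, -2, -1, 0, 2, 3, 4, 5, 6, 7, 9, 10, 11, 12, 14, 17}
|A +̂ A| = 19
(Reference bound: |A +̂ A| ≥ 2|A| - 3 for |A| ≥ 2, with |A| = 7 giving ≥ 11.)

|A +̂ A| = 19


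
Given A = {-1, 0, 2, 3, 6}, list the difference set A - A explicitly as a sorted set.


A - A = {a - a' : a, a' ∈ A}.
Compute a - a' for each ordered pair (a, a'):
a = -1: -1--1=0, -1-0=-1, -1-2=-3, -1-3=-4, -1-6=-7
a = 0: 0--1=1, 0-0=0, 0-2=-2, 0-3=-3, 0-6=-6
a = 2: 2--1=3, 2-0=2, 2-2=0, 2-3=-1, 2-6=-4
a = 3: 3--1=4, 3-0=3, 3-2=1, 3-3=0, 3-6=-3
a = 6: 6--1=7, 6-0=6, 6-2=4, 6-3=3, 6-6=0
Collecting distinct values (and noting 0 appears from a-a):
A - A = {-7, -6, -4, -3, -2, -1, 0, 1, 2, 3, 4, 6, 7}
|A - A| = 13

A - A = {-7, -6, -4, -3, -2, -1, 0, 1, 2, 3, 4, 6, 7}


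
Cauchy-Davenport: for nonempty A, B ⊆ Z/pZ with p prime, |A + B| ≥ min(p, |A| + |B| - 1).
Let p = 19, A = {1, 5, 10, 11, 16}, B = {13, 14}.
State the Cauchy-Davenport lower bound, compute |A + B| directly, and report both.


Cauchy-Davenport: |A + B| ≥ min(p, |A| + |B| - 1) for A, B nonempty in Z/pZ.
|A| = 5, |B| = 2, p = 19.
CD lower bound = min(19, 5 + 2 - 1) = min(19, 6) = 6.
Compute A + B mod 19 directly:
a = 1: 1+13=14, 1+14=15
a = 5: 5+13=18, 5+14=0
a = 10: 10+13=4, 10+14=5
a = 11: 11+13=5, 11+14=6
a = 16: 16+13=10, 16+14=11
A + B = {0, 4, 5, 6, 10, 11, 14, 15, 18}, so |A + B| = 9.
Verify: 9 ≥ 6? Yes ✓.

CD lower bound = 6, actual |A + B| = 9.


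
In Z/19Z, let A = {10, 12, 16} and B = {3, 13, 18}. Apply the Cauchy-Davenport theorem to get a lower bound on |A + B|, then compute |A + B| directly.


Cauchy-Davenport: |A + B| ≥ min(p, |A| + |B| - 1) for A, B nonempty in Z/pZ.
|A| = 3, |B| = 3, p = 19.
CD lower bound = min(19, 3 + 3 - 1) = min(19, 5) = 5.
Compute A + B mod 19 directly:
a = 10: 10+3=13, 10+13=4, 10+18=9
a = 12: 12+3=15, 12+13=6, 12+18=11
a = 16: 16+3=0, 16+13=10, 16+18=15
A + B = {0, 4, 6, 9, 10, 11, 13, 15}, so |A + B| = 8.
Verify: 8 ≥ 5? Yes ✓.

CD lower bound = 5, actual |A + B| = 8.


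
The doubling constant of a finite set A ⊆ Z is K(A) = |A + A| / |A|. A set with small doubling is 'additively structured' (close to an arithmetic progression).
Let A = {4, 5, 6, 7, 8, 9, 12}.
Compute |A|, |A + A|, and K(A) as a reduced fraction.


|A| = 7.
Compute A + A by enumerating all 49 pairs.
A + A = {8, 9, 10, 11, 12, 13, 14, 15, 16, 17, 18, 19, 20, 21, 24}, so |A + A| = 15.
K = |A + A| / |A| = 15/7 (already in lowest terms) ≈ 2.1429.
Reference: AP of size 7 gives K = 13/7 ≈ 1.8571; a fully generic set of size 7 gives K ≈ 4.0000.

|A| = 7, |A + A| = 15, K = 15/7.


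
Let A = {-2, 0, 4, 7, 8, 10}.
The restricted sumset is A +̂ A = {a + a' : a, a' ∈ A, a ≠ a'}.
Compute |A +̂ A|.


Restricted sumset: A +̂ A = {a + a' : a ∈ A, a' ∈ A, a ≠ a'}.
Equivalently, take A + A and drop any sum 2a that is achievable ONLY as a + a for a ∈ A (i.e. sums representable only with equal summands).
Enumerate pairs (a, a') with a < a' (symmetric, so each unordered pair gives one sum; this covers all a ≠ a'):
  -2 + 0 = -2
  -2 + 4 = 2
  -2 + 7 = 5
  -2 + 8 = 6
  -2 + 10 = 8
  0 + 4 = 4
  0 + 7 = 7
  0 + 8 = 8
  0 + 10 = 10
  4 + 7 = 11
  4 + 8 = 12
  4 + 10 = 14
  7 + 8 = 15
  7 + 10 = 17
  8 + 10 = 18
Collected distinct sums: {-2, 2, 4, 5, 6, 7, 8, 10, 11, 12, 14, 15, 17, 18}
|A +̂ A| = 14
(Reference bound: |A +̂ A| ≥ 2|A| - 3 for |A| ≥ 2, with |A| = 6 giving ≥ 9.)

|A +̂ A| = 14


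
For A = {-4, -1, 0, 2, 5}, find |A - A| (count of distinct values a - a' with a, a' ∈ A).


A - A = {a - a' : a, a' ∈ A}; |A| = 5.
Bounds: 2|A|-1 ≤ |A - A| ≤ |A|² - |A| + 1, i.e. 9 ≤ |A - A| ≤ 21.
Note: 0 ∈ A - A always (from a - a). The set is symmetric: if d ∈ A - A then -d ∈ A - A.
Enumerate nonzero differences d = a - a' with a > a' (then include -d):
Positive differences: {1, 2, 3, 4, 5, 6, 9}
Full difference set: {0} ∪ (positive diffs) ∪ (negative diffs).
|A - A| = 1 + 2·7 = 15 (matches direct enumeration: 15).

|A - A| = 15


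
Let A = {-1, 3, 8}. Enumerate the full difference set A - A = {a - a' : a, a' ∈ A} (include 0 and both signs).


A - A = {a - a' : a, a' ∈ A}.
Compute a - a' for each ordered pair (a, a'):
a = -1: -1--1=0, -1-3=-4, -1-8=-9
a = 3: 3--1=4, 3-3=0, 3-8=-5
a = 8: 8--1=9, 8-3=5, 8-8=0
Collecting distinct values (and noting 0 appears from a-a):
A - A = {-9, -5, -4, 0, 4, 5, 9}
|A - A| = 7

A - A = {-9, -5, -4, 0, 4, 5, 9}


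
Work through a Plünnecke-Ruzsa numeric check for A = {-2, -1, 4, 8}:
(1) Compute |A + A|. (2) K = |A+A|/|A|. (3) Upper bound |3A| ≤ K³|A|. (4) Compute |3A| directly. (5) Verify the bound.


|A| = 4.
Step 1: Compute A + A by enumerating all 16 pairs.
A + A = {-4, -3, -2, 2, 3, 6, 7, 8, 12, 16}, so |A + A| = 10.
Step 2: Doubling constant K = |A + A|/|A| = 10/4 = 10/4 ≈ 2.5000.
Step 3: Plünnecke-Ruzsa gives |3A| ≤ K³·|A| = (2.5000)³ · 4 ≈ 62.5000.
Step 4: Compute 3A = A + A + A directly by enumerating all triples (a,b,c) ∈ A³; |3A| = 19.
Step 5: Check 19 ≤ 62.5000? Yes ✓.

K = 10/4, Plünnecke-Ruzsa bound K³|A| ≈ 62.5000, |3A| = 19, inequality holds.


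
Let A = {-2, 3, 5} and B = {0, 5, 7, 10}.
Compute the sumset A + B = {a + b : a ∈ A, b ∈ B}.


A + B = {a + b : a ∈ A, b ∈ B}.
Enumerate all |A|·|B| = 3·4 = 12 pairs (a, b) and collect distinct sums.
a = -2: -2+0=-2, -2+5=3, -2+7=5, -2+10=8
a = 3: 3+0=3, 3+5=8, 3+7=10, 3+10=13
a = 5: 5+0=5, 5+5=10, 5+7=12, 5+10=15
Collecting distinct sums: A + B = {-2, 3, 5, 8, 10, 12, 13, 15}
|A + B| = 8

A + B = {-2, 3, 5, 8, 10, 12, 13, 15}


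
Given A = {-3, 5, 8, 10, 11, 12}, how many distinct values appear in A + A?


A + A = {a + a' : a, a' ∈ A}; |A| = 6.
General bounds: 2|A| - 1 ≤ |A + A| ≤ |A|(|A|+1)/2, i.e. 11 ≤ |A + A| ≤ 21.
Lower bound 2|A|-1 is attained iff A is an arithmetic progression.
Enumerate sums a + a' for a ≤ a' (symmetric, so this suffices):
a = -3: -3+-3=-6, -3+5=2, -3+8=5, -3+10=7, -3+11=8, -3+12=9
a = 5: 5+5=10, 5+8=13, 5+10=15, 5+11=16, 5+12=17
a = 8: 8+8=16, 8+10=18, 8+11=19, 8+12=20
a = 10: 10+10=20, 10+11=21, 10+12=22
a = 11: 11+11=22, 11+12=23
a = 12: 12+12=24
Distinct sums: {-6, 2, 5, 7, 8, 9, 10, 13, 15, 16, 17, 18, 19, 20, 21, 22, 23, 24}
|A + A| = 18

|A + A| = 18


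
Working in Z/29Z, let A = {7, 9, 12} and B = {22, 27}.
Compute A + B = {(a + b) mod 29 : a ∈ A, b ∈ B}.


Work in Z/29Z: reduce every sum a + b modulo 29.
Enumerate all 6 pairs:
a = 7: 7+22=0, 7+27=5
a = 9: 9+22=2, 9+27=7
a = 12: 12+22=5, 12+27=10
Distinct residues collected: {0, 2, 5, 7, 10}
|A + B| = 5 (out of 29 total residues).

A + B = {0, 2, 5, 7, 10}


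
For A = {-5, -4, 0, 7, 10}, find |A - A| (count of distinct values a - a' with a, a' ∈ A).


A - A = {a - a' : a, a' ∈ A}; |A| = 5.
Bounds: 2|A|-1 ≤ |A - A| ≤ |A|² - |A| + 1, i.e. 9 ≤ |A - A| ≤ 21.
Note: 0 ∈ A - A always (from a - a). The set is symmetric: if d ∈ A - A then -d ∈ A - A.
Enumerate nonzero differences d = a - a' with a > a' (then include -d):
Positive differences: {1, 3, 4, 5, 7, 10, 11, 12, 14, 15}
Full difference set: {0} ∪ (positive diffs) ∪ (negative diffs).
|A - A| = 1 + 2·10 = 21 (matches direct enumeration: 21).

|A - A| = 21


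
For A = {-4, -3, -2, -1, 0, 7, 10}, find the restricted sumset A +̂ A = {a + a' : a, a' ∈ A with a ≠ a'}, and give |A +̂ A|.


Restricted sumset: A +̂ A = {a + a' : a ∈ A, a' ∈ A, a ≠ a'}.
Equivalently, take A + A and drop any sum 2a that is achievable ONLY as a + a for a ∈ A (i.e. sums representable only with equal summands).
Enumerate pairs (a, a') with a < a' (symmetric, so each unordered pair gives one sum; this covers all a ≠ a'):
  -4 + -3 = -7
  -4 + -2 = -6
  -4 + -1 = -5
  -4 + 0 = -4
  -4 + 7 = 3
  -4 + 10 = 6
  -3 + -2 = -5
  -3 + -1 = -4
  -3 + 0 = -3
  -3 + 7 = 4
  -3 + 10 = 7
  -2 + -1 = -3
  -2 + 0 = -2
  -2 + 7 = 5
  -2 + 10 = 8
  -1 + 0 = -1
  -1 + 7 = 6
  -1 + 10 = 9
  0 + 7 = 7
  0 + 10 = 10
  7 + 10 = 17
Collected distinct sums: {-7, -6, -5, -4, -3, -2, -1, 3, 4, 5, 6, 7, 8, 9, 10, 17}
|A +̂ A| = 16
(Reference bound: |A +̂ A| ≥ 2|A| - 3 for |A| ≥ 2, with |A| = 7 giving ≥ 11.)

|A +̂ A| = 16


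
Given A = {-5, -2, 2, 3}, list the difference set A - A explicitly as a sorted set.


A - A = {a - a' : a, a' ∈ A}.
Compute a - a' for each ordered pair (a, a'):
a = -5: -5--5=0, -5--2=-3, -5-2=-7, -5-3=-8
a = -2: -2--5=3, -2--2=0, -2-2=-4, -2-3=-5
a = 2: 2--5=7, 2--2=4, 2-2=0, 2-3=-1
a = 3: 3--5=8, 3--2=5, 3-2=1, 3-3=0
Collecting distinct values (and noting 0 appears from a-a):
A - A = {-8, -7, -5, -4, -3, -1, 0, 1, 3, 4, 5, 7, 8}
|A - A| = 13

A - A = {-8, -7, -5, -4, -3, -1, 0, 1, 3, 4, 5, 7, 8}


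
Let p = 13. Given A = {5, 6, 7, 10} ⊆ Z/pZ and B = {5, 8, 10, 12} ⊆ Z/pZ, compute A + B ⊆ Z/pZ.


Work in Z/13Z: reduce every sum a + b modulo 13.
Enumerate all 16 pairs:
a = 5: 5+5=10, 5+8=0, 5+10=2, 5+12=4
a = 6: 6+5=11, 6+8=1, 6+10=3, 6+12=5
a = 7: 7+5=12, 7+8=2, 7+10=4, 7+12=6
a = 10: 10+5=2, 10+8=5, 10+10=7, 10+12=9
Distinct residues collected: {0, 1, 2, 3, 4, 5, 6, 7, 9, 10, 11, 12}
|A + B| = 12 (out of 13 total residues).

A + B = {0, 1, 2, 3, 4, 5, 6, 7, 9, 10, 11, 12}


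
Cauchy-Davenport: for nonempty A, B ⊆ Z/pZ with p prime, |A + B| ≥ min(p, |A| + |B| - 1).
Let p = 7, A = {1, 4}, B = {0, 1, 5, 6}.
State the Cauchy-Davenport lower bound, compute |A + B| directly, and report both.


Cauchy-Davenport: |A + B| ≥ min(p, |A| + |B| - 1) for A, B nonempty in Z/pZ.
|A| = 2, |B| = 4, p = 7.
CD lower bound = min(7, 2 + 4 - 1) = min(7, 5) = 5.
Compute A + B mod 7 directly:
a = 1: 1+0=1, 1+1=2, 1+5=6, 1+6=0
a = 4: 4+0=4, 4+1=5, 4+5=2, 4+6=3
A + B = {0, 1, 2, 3, 4, 5, 6}, so |A + B| = 7.
Verify: 7 ≥ 5? Yes ✓.

CD lower bound = 5, actual |A + B| = 7.


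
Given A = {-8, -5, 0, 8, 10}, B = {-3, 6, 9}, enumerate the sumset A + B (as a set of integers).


A + B = {a + b : a ∈ A, b ∈ B}.
Enumerate all |A|·|B| = 5·3 = 15 pairs (a, b) and collect distinct sums.
a = -8: -8+-3=-11, -8+6=-2, -8+9=1
a = -5: -5+-3=-8, -5+6=1, -5+9=4
a = 0: 0+-3=-3, 0+6=6, 0+9=9
a = 8: 8+-3=5, 8+6=14, 8+9=17
a = 10: 10+-3=7, 10+6=16, 10+9=19
Collecting distinct sums: A + B = {-11, -8, -3, -2, 1, 4, 5, 6, 7, 9, 14, 16, 17, 19}
|A + B| = 14

A + B = {-11, -8, -3, -2, 1, 4, 5, 6, 7, 9, 14, 16, 17, 19}


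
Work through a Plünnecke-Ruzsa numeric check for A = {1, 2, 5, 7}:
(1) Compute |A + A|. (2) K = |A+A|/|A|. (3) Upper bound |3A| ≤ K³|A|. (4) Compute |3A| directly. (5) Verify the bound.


|A| = 4.
Step 1: Compute A + A by enumerating all 16 pairs.
A + A = {2, 3, 4, 6, 7, 8, 9, 10, 12, 14}, so |A + A| = 10.
Step 2: Doubling constant K = |A + A|/|A| = 10/4 = 10/4 ≈ 2.5000.
Step 3: Plünnecke-Ruzsa gives |3A| ≤ K³·|A| = (2.5000)³ · 4 ≈ 62.5000.
Step 4: Compute 3A = A + A + A directly by enumerating all triples (a,b,c) ∈ A³; |3A| = 17.
Step 5: Check 17 ≤ 62.5000? Yes ✓.

K = 10/4, Plünnecke-Ruzsa bound K³|A| ≈ 62.5000, |3A| = 17, inequality holds.


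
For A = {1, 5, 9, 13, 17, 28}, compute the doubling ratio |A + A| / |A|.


|A| = 6.
Compute A + A by enumerating all 36 pairs.
A + A = {2, 6, 10, 14, 18, 22, 26, 29, 30, 33, 34, 37, 41, 45, 56}, so |A + A| = 15.
K = |A + A| / |A| = 15/6 = 5/2 ≈ 2.5000.
Reference: AP of size 6 gives K = 11/6 ≈ 1.8333; a fully generic set of size 6 gives K ≈ 3.5000.

|A| = 6, |A + A| = 15, K = 15/6 = 5/2.


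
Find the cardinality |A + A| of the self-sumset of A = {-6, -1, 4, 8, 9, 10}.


A + A = {a + a' : a, a' ∈ A}; |A| = 6.
General bounds: 2|A| - 1 ≤ |A + A| ≤ |A|(|A|+1)/2, i.e. 11 ≤ |A + A| ≤ 21.
Lower bound 2|A|-1 is attained iff A is an arithmetic progression.
Enumerate sums a + a' for a ≤ a' (symmetric, so this suffices):
a = -6: -6+-6=-12, -6+-1=-7, -6+4=-2, -6+8=2, -6+9=3, -6+10=4
a = -1: -1+-1=-2, -1+4=3, -1+8=7, -1+9=8, -1+10=9
a = 4: 4+4=8, 4+8=12, 4+9=13, 4+10=14
a = 8: 8+8=16, 8+9=17, 8+10=18
a = 9: 9+9=18, 9+10=19
a = 10: 10+10=20
Distinct sums: {-12, -7, -2, 2, 3, 4, 7, 8, 9, 12, 13, 14, 16, 17, 18, 19, 20}
|A + A| = 17

|A + A| = 17


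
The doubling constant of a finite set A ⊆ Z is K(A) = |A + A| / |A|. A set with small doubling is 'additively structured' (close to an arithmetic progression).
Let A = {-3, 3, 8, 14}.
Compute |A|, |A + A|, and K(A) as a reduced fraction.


|A| = 4.
Compute A + A by enumerating all 16 pairs.
A + A = {-6, 0, 5, 6, 11, 16, 17, 22, 28}, so |A + A| = 9.
K = |A + A| / |A| = 9/4 (already in lowest terms) ≈ 2.2500.
Reference: AP of size 4 gives K = 7/4 ≈ 1.7500; a fully generic set of size 4 gives K ≈ 2.5000.

|A| = 4, |A + A| = 9, K = 9/4.


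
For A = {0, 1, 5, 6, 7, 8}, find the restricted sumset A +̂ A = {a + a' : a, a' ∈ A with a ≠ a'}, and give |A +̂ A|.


Restricted sumset: A +̂ A = {a + a' : a ∈ A, a' ∈ A, a ≠ a'}.
Equivalently, take A + A and drop any sum 2a that is achievable ONLY as a + a for a ∈ A (i.e. sums representable only with equal summands).
Enumerate pairs (a, a') with a < a' (symmetric, so each unordered pair gives one sum; this covers all a ≠ a'):
  0 + 1 = 1
  0 + 5 = 5
  0 + 6 = 6
  0 + 7 = 7
  0 + 8 = 8
  1 + 5 = 6
  1 + 6 = 7
  1 + 7 = 8
  1 + 8 = 9
  5 + 6 = 11
  5 + 7 = 12
  5 + 8 = 13
  6 + 7 = 13
  6 + 8 = 14
  7 + 8 = 15
Collected distinct sums: {1, 5, 6, 7, 8, 9, 11, 12, 13, 14, 15}
|A +̂ A| = 11
(Reference bound: |A +̂ A| ≥ 2|A| - 3 for |A| ≥ 2, with |A| = 6 giving ≥ 9.)

|A +̂ A| = 11


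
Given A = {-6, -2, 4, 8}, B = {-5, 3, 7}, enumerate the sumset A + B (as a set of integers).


A + B = {a + b : a ∈ A, b ∈ B}.
Enumerate all |A|·|B| = 4·3 = 12 pairs (a, b) and collect distinct sums.
a = -6: -6+-5=-11, -6+3=-3, -6+7=1
a = -2: -2+-5=-7, -2+3=1, -2+7=5
a = 4: 4+-5=-1, 4+3=7, 4+7=11
a = 8: 8+-5=3, 8+3=11, 8+7=15
Collecting distinct sums: A + B = {-11, -7, -3, -1, 1, 3, 5, 7, 11, 15}
|A + B| = 10

A + B = {-11, -7, -3, -1, 1, 3, 5, 7, 11, 15}


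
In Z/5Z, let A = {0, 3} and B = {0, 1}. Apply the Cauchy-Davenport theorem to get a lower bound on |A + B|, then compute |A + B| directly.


Cauchy-Davenport: |A + B| ≥ min(p, |A| + |B| - 1) for A, B nonempty in Z/pZ.
|A| = 2, |B| = 2, p = 5.
CD lower bound = min(5, 2 + 2 - 1) = min(5, 3) = 3.
Compute A + B mod 5 directly:
a = 0: 0+0=0, 0+1=1
a = 3: 3+0=3, 3+1=4
A + B = {0, 1, 3, 4}, so |A + B| = 4.
Verify: 4 ≥ 3? Yes ✓.

CD lower bound = 3, actual |A + B| = 4.


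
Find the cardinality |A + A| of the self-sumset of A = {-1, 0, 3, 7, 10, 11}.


A + A = {a + a' : a, a' ∈ A}; |A| = 6.
General bounds: 2|A| - 1 ≤ |A + A| ≤ |A|(|A|+1)/2, i.e. 11 ≤ |A + A| ≤ 21.
Lower bound 2|A|-1 is attained iff A is an arithmetic progression.
Enumerate sums a + a' for a ≤ a' (symmetric, so this suffices):
a = -1: -1+-1=-2, -1+0=-1, -1+3=2, -1+7=6, -1+10=9, -1+11=10
a = 0: 0+0=0, 0+3=3, 0+7=7, 0+10=10, 0+11=11
a = 3: 3+3=6, 3+7=10, 3+10=13, 3+11=14
a = 7: 7+7=14, 7+10=17, 7+11=18
a = 10: 10+10=20, 10+11=21
a = 11: 11+11=22
Distinct sums: {-2, -1, 0, 2, 3, 6, 7, 9, 10, 11, 13, 14, 17, 18, 20, 21, 22}
|A + A| = 17

|A + A| = 17


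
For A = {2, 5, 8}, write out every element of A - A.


A - A = {a - a' : a, a' ∈ A}.
Compute a - a' for each ordered pair (a, a'):
a = 2: 2-2=0, 2-5=-3, 2-8=-6
a = 5: 5-2=3, 5-5=0, 5-8=-3
a = 8: 8-2=6, 8-5=3, 8-8=0
Collecting distinct values (and noting 0 appears from a-a):
A - A = {-6, -3, 0, 3, 6}
|A - A| = 5

A - A = {-6, -3, 0, 3, 6}


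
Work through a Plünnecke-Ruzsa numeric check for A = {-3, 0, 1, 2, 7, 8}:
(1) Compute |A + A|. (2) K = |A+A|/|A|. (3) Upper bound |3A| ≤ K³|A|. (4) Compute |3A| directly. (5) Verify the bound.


|A| = 6.
Step 1: Compute A + A by enumerating all 36 pairs.
A + A = {-6, -3, -2, -1, 0, 1, 2, 3, 4, 5, 7, 8, 9, 10, 14, 15, 16}, so |A + A| = 17.
Step 2: Doubling constant K = |A + A|/|A| = 17/6 = 17/6 ≈ 2.8333.
Step 3: Plünnecke-Ruzsa gives |3A| ≤ K³·|A| = (2.8333)³ · 6 ≈ 136.4722.
Step 4: Compute 3A = A + A + A directly by enumerating all triples (a,b,c) ∈ A³; |3A| = 30.
Step 5: Check 30 ≤ 136.4722? Yes ✓.

K = 17/6, Plünnecke-Ruzsa bound K³|A| ≈ 136.4722, |3A| = 30, inequality holds.


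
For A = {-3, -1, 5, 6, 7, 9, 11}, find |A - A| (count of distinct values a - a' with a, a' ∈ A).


A - A = {a - a' : a, a' ∈ A}; |A| = 7.
Bounds: 2|A|-1 ≤ |A - A| ≤ |A|² - |A| + 1, i.e. 13 ≤ |A - A| ≤ 43.
Note: 0 ∈ A - A always (from a - a). The set is symmetric: if d ∈ A - A then -d ∈ A - A.
Enumerate nonzero differences d = a - a' with a > a' (then include -d):
Positive differences: {1, 2, 3, 4, 5, 6, 7, 8, 9, 10, 12, 14}
Full difference set: {0} ∪ (positive diffs) ∪ (negative diffs).
|A - A| = 1 + 2·12 = 25 (matches direct enumeration: 25).

|A - A| = 25


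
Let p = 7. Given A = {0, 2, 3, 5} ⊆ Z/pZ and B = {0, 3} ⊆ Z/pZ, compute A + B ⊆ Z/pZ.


Work in Z/7Z: reduce every sum a + b modulo 7.
Enumerate all 8 pairs:
a = 0: 0+0=0, 0+3=3
a = 2: 2+0=2, 2+3=5
a = 3: 3+0=3, 3+3=6
a = 5: 5+0=5, 5+3=1
Distinct residues collected: {0, 1, 2, 3, 5, 6}
|A + B| = 6 (out of 7 total residues).

A + B = {0, 1, 2, 3, 5, 6}


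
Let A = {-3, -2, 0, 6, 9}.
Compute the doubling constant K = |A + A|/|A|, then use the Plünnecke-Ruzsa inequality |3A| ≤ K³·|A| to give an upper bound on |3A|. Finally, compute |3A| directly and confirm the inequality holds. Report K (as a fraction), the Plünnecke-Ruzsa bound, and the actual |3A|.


|A| = 5.
Step 1: Compute A + A by enumerating all 25 pairs.
A + A = {-6, -5, -4, -3, -2, 0, 3, 4, 6, 7, 9, 12, 15, 18}, so |A + A| = 14.
Step 2: Doubling constant K = |A + A|/|A| = 14/5 = 14/5 ≈ 2.8000.
Step 3: Plünnecke-Ruzsa gives |3A| ≤ K³·|A| = (2.8000)³ · 5 ≈ 109.7600.
Step 4: Compute 3A = A + A + A directly by enumerating all triples (a,b,c) ∈ A³; |3A| = 26.
Step 5: Check 26 ≤ 109.7600? Yes ✓.

K = 14/5, Plünnecke-Ruzsa bound K³|A| ≈ 109.7600, |3A| = 26, inequality holds.


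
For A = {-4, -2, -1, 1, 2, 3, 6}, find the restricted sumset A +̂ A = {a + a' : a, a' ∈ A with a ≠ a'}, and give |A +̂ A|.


Restricted sumset: A +̂ A = {a + a' : a ∈ A, a' ∈ A, a ≠ a'}.
Equivalently, take A + A and drop any sum 2a that is achievable ONLY as a + a for a ∈ A (i.e. sums representable only with equal summands).
Enumerate pairs (a, a') with a < a' (symmetric, so each unordered pair gives one sum; this covers all a ≠ a'):
  -4 + -2 = -6
  -4 + -1 = -5
  -4 + 1 = -3
  -4 + 2 = -2
  -4 + 3 = -1
  -4 + 6 = 2
  -2 + -1 = -3
  -2 + 1 = -1
  -2 + 2 = 0
  -2 + 3 = 1
  -2 + 6 = 4
  -1 + 1 = 0
  -1 + 2 = 1
  -1 + 3 = 2
  -1 + 6 = 5
  1 + 2 = 3
  1 + 3 = 4
  1 + 6 = 7
  2 + 3 = 5
  2 + 6 = 8
  3 + 6 = 9
Collected distinct sums: {-6, -5, -3, -2, -1, 0, 1, 2, 3, 4, 5, 7, 8, 9}
|A +̂ A| = 14
(Reference bound: |A +̂ A| ≥ 2|A| - 3 for |A| ≥ 2, with |A| = 7 giving ≥ 11.)

|A +̂ A| = 14


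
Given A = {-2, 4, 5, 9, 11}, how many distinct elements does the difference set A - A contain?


A - A = {a - a' : a, a' ∈ A}; |A| = 5.
Bounds: 2|A|-1 ≤ |A - A| ≤ |A|² - |A| + 1, i.e. 9 ≤ |A - A| ≤ 21.
Note: 0 ∈ A - A always (from a - a). The set is symmetric: if d ∈ A - A then -d ∈ A - A.
Enumerate nonzero differences d = a - a' with a > a' (then include -d):
Positive differences: {1, 2, 4, 5, 6, 7, 11, 13}
Full difference set: {0} ∪ (positive diffs) ∪ (negative diffs).
|A - A| = 1 + 2·8 = 17 (matches direct enumeration: 17).

|A - A| = 17


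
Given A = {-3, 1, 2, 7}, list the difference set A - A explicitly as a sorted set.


A - A = {a - a' : a, a' ∈ A}.
Compute a - a' for each ordered pair (a, a'):
a = -3: -3--3=0, -3-1=-4, -3-2=-5, -3-7=-10
a = 1: 1--3=4, 1-1=0, 1-2=-1, 1-7=-6
a = 2: 2--3=5, 2-1=1, 2-2=0, 2-7=-5
a = 7: 7--3=10, 7-1=6, 7-2=5, 7-7=0
Collecting distinct values (and noting 0 appears from a-a):
A - A = {-10, -6, -5, -4, -1, 0, 1, 4, 5, 6, 10}
|A - A| = 11

A - A = {-10, -6, -5, -4, -1, 0, 1, 4, 5, 6, 10}


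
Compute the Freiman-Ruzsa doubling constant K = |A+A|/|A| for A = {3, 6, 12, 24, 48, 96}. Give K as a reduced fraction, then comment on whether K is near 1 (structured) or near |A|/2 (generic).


|A| = 6.
Compute A + A by enumerating all 36 pairs.
A + A = {6, 9, 12, 15, 18, 24, 27, 30, 36, 48, 51, 54, 60, 72, 96, 99, 102, 108, 120, 144, 192}, so |A + A| = 21.
K = |A + A| / |A| = 21/6 = 7/2 ≈ 3.5000.
Reference: AP of size 6 gives K = 11/6 ≈ 1.8333; a fully generic set of size 6 gives K ≈ 3.5000.

|A| = 6, |A + A| = 21, K = 21/6 = 7/2.


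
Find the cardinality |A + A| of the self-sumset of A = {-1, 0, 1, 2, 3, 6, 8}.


A + A = {a + a' : a, a' ∈ A}; |A| = 7.
General bounds: 2|A| - 1 ≤ |A + A| ≤ |A|(|A|+1)/2, i.e. 13 ≤ |A + A| ≤ 28.
Lower bound 2|A|-1 is attained iff A is an arithmetic progression.
Enumerate sums a + a' for a ≤ a' (symmetric, so this suffices):
a = -1: -1+-1=-2, -1+0=-1, -1+1=0, -1+2=1, -1+3=2, -1+6=5, -1+8=7
a = 0: 0+0=0, 0+1=1, 0+2=2, 0+3=3, 0+6=6, 0+8=8
a = 1: 1+1=2, 1+2=3, 1+3=4, 1+6=7, 1+8=9
a = 2: 2+2=4, 2+3=5, 2+6=8, 2+8=10
a = 3: 3+3=6, 3+6=9, 3+8=11
a = 6: 6+6=12, 6+8=14
a = 8: 8+8=16
Distinct sums: {-2, -1, 0, 1, 2, 3, 4, 5, 6, 7, 8, 9, 10, 11, 12, 14, 16}
|A + A| = 17

|A + A| = 17


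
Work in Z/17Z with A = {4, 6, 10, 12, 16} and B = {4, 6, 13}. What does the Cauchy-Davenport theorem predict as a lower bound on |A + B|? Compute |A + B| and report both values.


Cauchy-Davenport: |A + B| ≥ min(p, |A| + |B| - 1) for A, B nonempty in Z/pZ.
|A| = 5, |B| = 3, p = 17.
CD lower bound = min(17, 5 + 3 - 1) = min(17, 7) = 7.
Compute A + B mod 17 directly:
a = 4: 4+4=8, 4+6=10, 4+13=0
a = 6: 6+4=10, 6+6=12, 6+13=2
a = 10: 10+4=14, 10+6=16, 10+13=6
a = 12: 12+4=16, 12+6=1, 12+13=8
a = 16: 16+4=3, 16+6=5, 16+13=12
A + B = {0, 1, 2, 3, 5, 6, 8, 10, 12, 14, 16}, so |A + B| = 11.
Verify: 11 ≥ 7? Yes ✓.

CD lower bound = 7, actual |A + B| = 11.


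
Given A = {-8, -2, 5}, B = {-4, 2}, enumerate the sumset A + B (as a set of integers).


A + B = {a + b : a ∈ A, b ∈ B}.
Enumerate all |A|·|B| = 3·2 = 6 pairs (a, b) and collect distinct sums.
a = -8: -8+-4=-12, -8+2=-6
a = -2: -2+-4=-6, -2+2=0
a = 5: 5+-4=1, 5+2=7
Collecting distinct sums: A + B = {-12, -6, 0, 1, 7}
|A + B| = 5

A + B = {-12, -6, 0, 1, 7}


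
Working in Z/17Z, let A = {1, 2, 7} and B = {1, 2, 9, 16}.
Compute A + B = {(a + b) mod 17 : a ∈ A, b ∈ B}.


Work in Z/17Z: reduce every sum a + b modulo 17.
Enumerate all 12 pairs:
a = 1: 1+1=2, 1+2=3, 1+9=10, 1+16=0
a = 2: 2+1=3, 2+2=4, 2+9=11, 2+16=1
a = 7: 7+1=8, 7+2=9, 7+9=16, 7+16=6
Distinct residues collected: {0, 1, 2, 3, 4, 6, 8, 9, 10, 11, 16}
|A + B| = 11 (out of 17 total residues).

A + B = {0, 1, 2, 3, 4, 6, 8, 9, 10, 11, 16}


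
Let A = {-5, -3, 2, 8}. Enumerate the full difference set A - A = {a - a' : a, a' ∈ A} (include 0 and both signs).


A - A = {a - a' : a, a' ∈ A}.
Compute a - a' for each ordered pair (a, a'):
a = -5: -5--5=0, -5--3=-2, -5-2=-7, -5-8=-13
a = -3: -3--5=2, -3--3=0, -3-2=-5, -3-8=-11
a = 2: 2--5=7, 2--3=5, 2-2=0, 2-8=-6
a = 8: 8--5=13, 8--3=11, 8-2=6, 8-8=0
Collecting distinct values (and noting 0 appears from a-a):
A - A = {-13, -11, -7, -6, -5, -2, 0, 2, 5, 6, 7, 11, 13}
|A - A| = 13

A - A = {-13, -11, -7, -6, -5, -2, 0, 2, 5, 6, 7, 11, 13}


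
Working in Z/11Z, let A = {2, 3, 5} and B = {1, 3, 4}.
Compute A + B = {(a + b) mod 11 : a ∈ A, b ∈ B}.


Work in Z/11Z: reduce every sum a + b modulo 11.
Enumerate all 9 pairs:
a = 2: 2+1=3, 2+3=5, 2+4=6
a = 3: 3+1=4, 3+3=6, 3+4=7
a = 5: 5+1=6, 5+3=8, 5+4=9
Distinct residues collected: {3, 4, 5, 6, 7, 8, 9}
|A + B| = 7 (out of 11 total residues).

A + B = {3, 4, 5, 6, 7, 8, 9}


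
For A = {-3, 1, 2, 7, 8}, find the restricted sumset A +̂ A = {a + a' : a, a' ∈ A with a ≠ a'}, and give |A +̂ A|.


Restricted sumset: A +̂ A = {a + a' : a ∈ A, a' ∈ A, a ≠ a'}.
Equivalently, take A + A and drop any sum 2a that is achievable ONLY as a + a for a ∈ A (i.e. sums representable only with equal summands).
Enumerate pairs (a, a') with a < a' (symmetric, so each unordered pair gives one sum; this covers all a ≠ a'):
  -3 + 1 = -2
  -3 + 2 = -1
  -3 + 7 = 4
  -3 + 8 = 5
  1 + 2 = 3
  1 + 7 = 8
  1 + 8 = 9
  2 + 7 = 9
  2 + 8 = 10
  7 + 8 = 15
Collected distinct sums: {-2, -1, 3, 4, 5, 8, 9, 10, 15}
|A +̂ A| = 9
(Reference bound: |A +̂ A| ≥ 2|A| - 3 for |A| ≥ 2, with |A| = 5 giving ≥ 7.)

|A +̂ A| = 9


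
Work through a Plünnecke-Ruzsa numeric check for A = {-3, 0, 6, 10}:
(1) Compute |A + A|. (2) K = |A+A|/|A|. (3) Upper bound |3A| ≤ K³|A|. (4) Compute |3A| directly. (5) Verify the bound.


|A| = 4.
Step 1: Compute A + A by enumerating all 16 pairs.
A + A = {-6, -3, 0, 3, 6, 7, 10, 12, 16, 20}, so |A + A| = 10.
Step 2: Doubling constant K = |A + A|/|A| = 10/4 = 10/4 ≈ 2.5000.
Step 3: Plünnecke-Ruzsa gives |3A| ≤ K³·|A| = (2.5000)³ · 4 ≈ 62.5000.
Step 4: Compute 3A = A + A + A directly by enumerating all triples (a,b,c) ∈ A³; |3A| = 19.
Step 5: Check 19 ≤ 62.5000? Yes ✓.

K = 10/4, Plünnecke-Ruzsa bound K³|A| ≈ 62.5000, |3A| = 19, inequality holds.


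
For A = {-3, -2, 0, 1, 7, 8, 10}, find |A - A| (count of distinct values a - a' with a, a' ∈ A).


A - A = {a - a' : a, a' ∈ A}; |A| = 7.
Bounds: 2|A|-1 ≤ |A - A| ≤ |A|² - |A| + 1, i.e. 13 ≤ |A - A| ≤ 43.
Note: 0 ∈ A - A always (from a - a). The set is symmetric: if d ∈ A - A then -d ∈ A - A.
Enumerate nonzero differences d = a - a' with a > a' (then include -d):
Positive differences: {1, 2, 3, 4, 6, 7, 8, 9, 10, 11, 12, 13}
Full difference set: {0} ∪ (positive diffs) ∪ (negative diffs).
|A - A| = 1 + 2·12 = 25 (matches direct enumeration: 25).

|A - A| = 25


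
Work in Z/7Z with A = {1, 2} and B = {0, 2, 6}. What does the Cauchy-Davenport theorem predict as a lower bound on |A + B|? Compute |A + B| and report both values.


Cauchy-Davenport: |A + B| ≥ min(p, |A| + |B| - 1) for A, B nonempty in Z/pZ.
|A| = 2, |B| = 3, p = 7.
CD lower bound = min(7, 2 + 3 - 1) = min(7, 4) = 4.
Compute A + B mod 7 directly:
a = 1: 1+0=1, 1+2=3, 1+6=0
a = 2: 2+0=2, 2+2=4, 2+6=1
A + B = {0, 1, 2, 3, 4}, so |A + B| = 5.
Verify: 5 ≥ 4? Yes ✓.

CD lower bound = 4, actual |A + B| = 5.


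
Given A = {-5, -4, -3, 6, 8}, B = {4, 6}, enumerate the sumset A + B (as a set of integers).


A + B = {a + b : a ∈ A, b ∈ B}.
Enumerate all |A|·|B| = 5·2 = 10 pairs (a, b) and collect distinct sums.
a = -5: -5+4=-1, -5+6=1
a = -4: -4+4=0, -4+6=2
a = -3: -3+4=1, -3+6=3
a = 6: 6+4=10, 6+6=12
a = 8: 8+4=12, 8+6=14
Collecting distinct sums: A + B = {-1, 0, 1, 2, 3, 10, 12, 14}
|A + B| = 8

A + B = {-1, 0, 1, 2, 3, 10, 12, 14}


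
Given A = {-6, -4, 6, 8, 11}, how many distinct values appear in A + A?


A + A = {a + a' : a, a' ∈ A}; |A| = 5.
General bounds: 2|A| - 1 ≤ |A + A| ≤ |A|(|A|+1)/2, i.e. 9 ≤ |A + A| ≤ 15.
Lower bound 2|A|-1 is attained iff A is an arithmetic progression.
Enumerate sums a + a' for a ≤ a' (symmetric, so this suffices):
a = -6: -6+-6=-12, -6+-4=-10, -6+6=0, -6+8=2, -6+11=5
a = -4: -4+-4=-8, -4+6=2, -4+8=4, -4+11=7
a = 6: 6+6=12, 6+8=14, 6+11=17
a = 8: 8+8=16, 8+11=19
a = 11: 11+11=22
Distinct sums: {-12, -10, -8, 0, 2, 4, 5, 7, 12, 14, 16, 17, 19, 22}
|A + A| = 14

|A + A| = 14


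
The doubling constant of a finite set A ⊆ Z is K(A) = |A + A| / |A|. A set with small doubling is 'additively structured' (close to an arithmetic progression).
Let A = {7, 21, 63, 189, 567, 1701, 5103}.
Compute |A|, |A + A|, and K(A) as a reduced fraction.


|A| = 7.
Compute A + A by enumerating all 49 pairs.
A + A = {14, 28, 42, 70, 84, 126, 196, 210, 252, 378, 574, 588, 630, 756, 1134, 1708, 1722, 1764, 1890, 2268, 3402, 5110, 5124, 5166, 5292, 5670, 6804, 10206}, so |A + A| = 28.
K = |A + A| / |A| = 28/7 = 4/1 ≈ 4.0000.
Reference: AP of size 7 gives K = 13/7 ≈ 1.8571; a fully generic set of size 7 gives K ≈ 4.0000.

|A| = 7, |A + A| = 28, K = 28/7 = 4/1.


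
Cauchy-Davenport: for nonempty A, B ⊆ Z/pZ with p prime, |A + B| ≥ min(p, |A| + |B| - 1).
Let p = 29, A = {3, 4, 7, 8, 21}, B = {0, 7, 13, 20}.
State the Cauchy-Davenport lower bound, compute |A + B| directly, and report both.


Cauchy-Davenport: |A + B| ≥ min(p, |A| + |B| - 1) for A, B nonempty in Z/pZ.
|A| = 5, |B| = 4, p = 29.
CD lower bound = min(29, 5 + 4 - 1) = min(29, 8) = 8.
Compute A + B mod 29 directly:
a = 3: 3+0=3, 3+7=10, 3+13=16, 3+20=23
a = 4: 4+0=4, 4+7=11, 4+13=17, 4+20=24
a = 7: 7+0=7, 7+7=14, 7+13=20, 7+20=27
a = 8: 8+0=8, 8+7=15, 8+13=21, 8+20=28
a = 21: 21+0=21, 21+7=28, 21+13=5, 21+20=12
A + B = {3, 4, 5, 7, 8, 10, 11, 12, 14, 15, 16, 17, 20, 21, 23, 24, 27, 28}, so |A + B| = 18.
Verify: 18 ≥ 8? Yes ✓.

CD lower bound = 8, actual |A + B| = 18.
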